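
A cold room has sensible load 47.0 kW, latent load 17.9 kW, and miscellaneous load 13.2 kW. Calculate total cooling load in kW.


Q_total = Q_s + Q_l + Q_misc
Q_total = 47.0 + 17.9 + 13.2
Q_total = 78.1 kW

78.1


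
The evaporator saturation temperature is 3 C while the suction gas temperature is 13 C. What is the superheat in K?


Superheat = T_suction - T_evap
Superheat = 13 - (3)
Superheat = 10 K

10


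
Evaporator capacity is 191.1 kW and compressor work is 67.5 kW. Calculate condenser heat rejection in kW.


Q_cond = Q_evap + W
Q_cond = 191.1 + 67.5
Q_cond = 258.6 kW

258.6


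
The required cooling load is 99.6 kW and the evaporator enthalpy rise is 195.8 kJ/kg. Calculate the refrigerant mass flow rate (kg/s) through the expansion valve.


m_dot = Q / dh
m_dot = 99.6 / 195.8
m_dot = 0.5087 kg/s

0.5087


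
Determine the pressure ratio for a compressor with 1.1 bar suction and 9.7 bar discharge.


PR = P_high / P_low
PR = 9.7 / 1.1
PR = 8.818

8.818


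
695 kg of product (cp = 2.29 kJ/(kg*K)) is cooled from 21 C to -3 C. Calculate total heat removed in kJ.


dT = 21 - (-3) = 24 K
Q = m * cp * dT = 695 * 2.29 * 24
Q = 38197 kJ

38197


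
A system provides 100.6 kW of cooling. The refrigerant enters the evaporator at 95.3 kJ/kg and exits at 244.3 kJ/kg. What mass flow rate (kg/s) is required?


dh = 244.3 - 95.3 = 149.0 kJ/kg
m_dot = Q / dh = 100.6 / 149.0 = 0.6752 kg/s

0.6752


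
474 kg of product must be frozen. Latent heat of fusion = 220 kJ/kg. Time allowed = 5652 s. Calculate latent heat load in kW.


Q_lat = m * h_fg / t
Q_lat = 474 * 220 / 5652
Q_lat = 18.45 kW

18.45


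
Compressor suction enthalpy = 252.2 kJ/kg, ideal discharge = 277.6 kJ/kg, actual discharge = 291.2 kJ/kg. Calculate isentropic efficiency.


dh_ideal = 277.6 - 252.2 = 25.4 kJ/kg
dh_actual = 291.2 - 252.2 = 39.0 kJ/kg
eta_s = dh_ideal / dh_actual = 25.4 / 39.0
eta_s = 0.6513

0.6513


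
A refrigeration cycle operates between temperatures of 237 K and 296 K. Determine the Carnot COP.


dT = 296 - 237 = 59 K
COP_carnot = T_cold / dT = 237 / 59
COP_carnot = 4.017

4.017


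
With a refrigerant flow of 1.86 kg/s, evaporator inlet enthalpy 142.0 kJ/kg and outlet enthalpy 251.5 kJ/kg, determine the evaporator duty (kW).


dh = 251.5 - 142.0 = 109.5 kJ/kg
Q_evap = m_dot * dh = 1.86 * 109.5
Q_evap = 203.67 kW

203.67


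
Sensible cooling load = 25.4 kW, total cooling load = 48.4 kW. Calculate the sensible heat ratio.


SHR = Q_sensible / Q_total
SHR = 25.4 / 48.4
SHR = 0.525

0.525


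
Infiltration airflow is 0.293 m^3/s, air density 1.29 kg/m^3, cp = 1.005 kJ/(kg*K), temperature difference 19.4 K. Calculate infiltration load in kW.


Q = V_dot * rho * cp * dT
Q = 0.293 * 1.29 * 1.005 * 19.4
Q = 7.369 kW

7.369


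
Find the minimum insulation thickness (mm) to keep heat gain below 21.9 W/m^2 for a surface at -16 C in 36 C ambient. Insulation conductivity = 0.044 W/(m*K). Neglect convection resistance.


dT = 36 - (-16) = 52 K
thickness = k * dT / q_max * 1000
thickness = 0.044 * 52 / 21.9 * 1000
thickness = 104.5 mm

104.5


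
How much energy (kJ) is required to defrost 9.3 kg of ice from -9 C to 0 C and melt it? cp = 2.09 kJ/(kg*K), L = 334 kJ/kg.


Sensible heat = cp * dT = 2.09 * 9 = 18.81 kJ/kg
Total per kg = 18.81 + 334 = 352.81 kJ/kg
Q = m * total = 9.3 * 352.81
Q = 3281.1 kJ

3281.1


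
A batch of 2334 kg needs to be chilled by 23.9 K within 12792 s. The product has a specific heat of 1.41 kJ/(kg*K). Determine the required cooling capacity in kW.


Q = m * cp * dT / t
Q = 2334 * 1.41 * 23.9 / 12792
Q = 6.149 kW

6.149


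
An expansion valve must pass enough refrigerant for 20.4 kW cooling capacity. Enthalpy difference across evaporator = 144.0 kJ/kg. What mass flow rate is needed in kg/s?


m_dot = Q / dh
m_dot = 20.4 / 144.0
m_dot = 0.1417 kg/s

0.1417


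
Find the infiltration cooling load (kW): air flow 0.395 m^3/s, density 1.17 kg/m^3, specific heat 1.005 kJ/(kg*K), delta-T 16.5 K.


Q = V_dot * rho * cp * dT
Q = 0.395 * 1.17 * 1.005 * 16.5
Q = 7.664 kW

7.664


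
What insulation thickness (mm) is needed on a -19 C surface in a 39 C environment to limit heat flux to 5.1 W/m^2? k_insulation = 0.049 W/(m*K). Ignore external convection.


dT = 39 - (-19) = 58 K
thickness = k * dT / q_max * 1000
thickness = 0.049 * 58 / 5.1 * 1000
thickness = 557.3 mm

557.3


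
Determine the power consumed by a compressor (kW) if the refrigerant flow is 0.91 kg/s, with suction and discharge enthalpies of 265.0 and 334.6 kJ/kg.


dh = 334.6 - 265.0 = 69.6 kJ/kg
W = m_dot * dh = 0.91 * 69.6 = 63.34 kW

63.34


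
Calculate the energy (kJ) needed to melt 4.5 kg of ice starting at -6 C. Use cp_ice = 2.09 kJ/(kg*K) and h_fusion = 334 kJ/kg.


Sensible heat = cp * dT = 2.09 * 6 = 12.54 kJ/kg
Total per kg = 12.54 + 334 = 346.54 kJ/kg
Q = m * total = 4.5 * 346.54
Q = 1559.4 kJ

1559.4


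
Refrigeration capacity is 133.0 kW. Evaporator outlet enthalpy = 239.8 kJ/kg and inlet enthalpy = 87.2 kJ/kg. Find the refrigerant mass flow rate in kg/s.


dh = 239.8 - 87.2 = 152.6 kJ/kg
m_dot = Q / dh = 133.0 / 152.6 = 0.8716 kg/s

0.8716


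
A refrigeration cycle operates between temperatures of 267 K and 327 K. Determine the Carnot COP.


dT = 327 - 267 = 60 K
COP_carnot = T_cold / dT = 267 / 60
COP_carnot = 4.45

4.45


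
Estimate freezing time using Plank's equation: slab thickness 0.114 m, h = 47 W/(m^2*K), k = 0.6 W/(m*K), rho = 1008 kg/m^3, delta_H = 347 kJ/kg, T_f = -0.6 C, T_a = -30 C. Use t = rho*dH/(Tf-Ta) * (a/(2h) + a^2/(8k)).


dT = -0.6 - (-30) = 29.4 K
term1 = a/(2h) = 0.114/(2*47) = 0.001212765957
term2 = a^2/(8k) = 0.114^2/(8*0.6) = 0.0027075
t = rho*dH*1000/dT * (term1 + term2)
t = 1008*347*1000/29.4 * (0.001212765957 + 0.0027075)
t = 46640 s

46640


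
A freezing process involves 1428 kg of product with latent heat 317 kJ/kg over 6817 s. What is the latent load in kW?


Q_lat = m * h_fg / t
Q_lat = 1428 * 317 / 6817
Q_lat = 66.4 kW

66.4


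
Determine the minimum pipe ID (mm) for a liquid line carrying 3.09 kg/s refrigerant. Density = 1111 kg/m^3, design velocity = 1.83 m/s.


A = m_dot / (rho * v) = 3.09 / (1111 * 1.83) = 0.001519824114 m^2
d = sqrt(4*A/pi) * 1000
d = 44.0 mm

44.0


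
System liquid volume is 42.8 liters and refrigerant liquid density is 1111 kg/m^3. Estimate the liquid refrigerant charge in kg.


Charge = V * rho / 1000
Charge = 42.8 * 1111 / 1000
Charge = 47.55 kg

47.55


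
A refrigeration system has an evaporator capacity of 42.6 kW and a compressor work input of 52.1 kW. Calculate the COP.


COP = Q_evap / W
COP = 42.6 / 52.1
COP = 0.818

0.818


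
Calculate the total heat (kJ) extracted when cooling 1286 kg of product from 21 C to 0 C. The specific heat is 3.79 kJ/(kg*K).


dT = 21 - (0) = 21 K
Q = m * cp * dT = 1286 * 3.79 * 21
Q = 102353 kJ

102353


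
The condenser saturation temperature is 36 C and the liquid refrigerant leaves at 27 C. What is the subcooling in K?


Subcooling = T_cond - T_liquid
Subcooling = 36 - 27
Subcooling = 9 K

9


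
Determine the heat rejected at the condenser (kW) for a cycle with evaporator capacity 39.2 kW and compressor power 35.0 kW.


Q_cond = Q_evap + W
Q_cond = 39.2 + 35.0
Q_cond = 74.2 kW

74.2


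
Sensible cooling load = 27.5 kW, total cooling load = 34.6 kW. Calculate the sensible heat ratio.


SHR = Q_sensible / Q_total
SHR = 27.5 / 34.6
SHR = 0.795

0.795


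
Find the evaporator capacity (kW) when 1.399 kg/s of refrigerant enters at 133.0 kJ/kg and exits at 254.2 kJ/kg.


dh = 254.2 - 133.0 = 121.2 kJ/kg
Q_evap = m_dot * dh = 1.399 * 121.2
Q_evap = 169.56 kW

169.56


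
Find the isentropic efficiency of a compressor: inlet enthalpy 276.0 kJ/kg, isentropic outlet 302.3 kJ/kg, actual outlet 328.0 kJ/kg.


dh_ideal = 302.3 - 276.0 = 26.3 kJ/kg
dh_actual = 328.0 - 276.0 = 52.0 kJ/kg
eta_s = dh_ideal / dh_actual = 26.3 / 52.0
eta_s = 0.5058

0.5058


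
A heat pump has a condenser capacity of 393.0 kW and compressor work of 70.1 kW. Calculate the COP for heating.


COP_hp = Q_cond / W
COP_hp = 393.0 / 70.1
COP_hp = 5.606

5.606


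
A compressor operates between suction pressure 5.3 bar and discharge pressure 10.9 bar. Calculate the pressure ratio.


PR = P_high / P_low
PR = 10.9 / 5.3
PR = 2.057

2.057


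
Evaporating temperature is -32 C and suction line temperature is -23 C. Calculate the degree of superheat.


Superheat = T_suction - T_evap
Superheat = -23 - (-32)
Superheat = 9 K

9


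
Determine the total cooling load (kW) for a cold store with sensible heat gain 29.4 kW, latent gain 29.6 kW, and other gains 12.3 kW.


Q_total = Q_s + Q_l + Q_misc
Q_total = 29.4 + 29.6 + 12.3
Q_total = 71.3 kW

71.3


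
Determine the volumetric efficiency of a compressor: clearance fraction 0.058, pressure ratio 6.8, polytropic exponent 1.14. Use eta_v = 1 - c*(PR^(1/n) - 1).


PR^(1/n) = 6.8^(1/1.14) = 5.37366979
eta_v = 1 - 0.058 * (5.37366979 - 1)
eta_v = 0.7463

0.7463


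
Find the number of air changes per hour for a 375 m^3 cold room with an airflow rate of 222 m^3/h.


ACH = flow / volume
ACH = 222 / 375
ACH = 0.592

0.592


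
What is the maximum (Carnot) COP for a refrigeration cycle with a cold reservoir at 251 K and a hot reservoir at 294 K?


dT = 294 - 251 = 43 K
COP_carnot = T_cold / dT = 251 / 43
COP_carnot = 5.837

5.837


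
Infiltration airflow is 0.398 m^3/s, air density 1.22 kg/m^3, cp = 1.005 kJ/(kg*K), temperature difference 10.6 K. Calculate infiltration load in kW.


Q = V_dot * rho * cp * dT
Q = 0.398 * 1.22 * 1.005 * 10.6
Q = 5.173 kW

5.173


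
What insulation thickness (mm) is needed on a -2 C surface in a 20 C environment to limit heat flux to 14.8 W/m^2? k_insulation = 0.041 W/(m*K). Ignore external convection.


dT = 20 - (-2) = 22 K
thickness = k * dT / q_max * 1000
thickness = 0.041 * 22 / 14.8 * 1000
thickness = 60.9 mm

60.9


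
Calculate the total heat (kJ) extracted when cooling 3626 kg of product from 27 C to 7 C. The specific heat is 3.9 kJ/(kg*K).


dT = 27 - (7) = 20 K
Q = m * cp * dT = 3626 * 3.9 * 20
Q = 282828 kJ

282828


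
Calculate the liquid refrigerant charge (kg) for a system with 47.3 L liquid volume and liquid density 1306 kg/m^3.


Charge = V * rho / 1000
Charge = 47.3 * 1306 / 1000
Charge = 61.77 kg

61.77


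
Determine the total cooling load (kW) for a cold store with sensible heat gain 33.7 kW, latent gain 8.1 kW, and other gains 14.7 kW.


Q_total = Q_s + Q_l + Q_misc
Q_total = 33.7 + 8.1 + 14.7
Q_total = 56.5 kW

56.5


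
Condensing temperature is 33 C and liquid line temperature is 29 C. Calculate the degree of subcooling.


Subcooling = T_cond - T_liquid
Subcooling = 33 - 29
Subcooling = 4 K

4


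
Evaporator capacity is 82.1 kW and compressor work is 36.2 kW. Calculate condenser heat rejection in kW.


Q_cond = Q_evap + W
Q_cond = 82.1 + 36.2
Q_cond = 118.3 kW

118.3


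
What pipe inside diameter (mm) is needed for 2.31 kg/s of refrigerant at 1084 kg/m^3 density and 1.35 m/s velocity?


A = m_dot / (rho * v) = 2.31 / (1084 * 1.35) = 0.001578515785 m^2
d = sqrt(4*A/pi) * 1000
d = 44.8 mm

44.8


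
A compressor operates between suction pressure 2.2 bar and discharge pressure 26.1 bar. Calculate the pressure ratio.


PR = P_high / P_low
PR = 26.1 / 2.2
PR = 11.864

11.864


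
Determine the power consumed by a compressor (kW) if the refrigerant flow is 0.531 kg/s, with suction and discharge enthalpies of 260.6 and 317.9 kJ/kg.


dh = 317.9 - 260.6 = 57.3 kJ/kg
W = m_dot * dh = 0.531 * 57.3 = 30.43 kW

30.43


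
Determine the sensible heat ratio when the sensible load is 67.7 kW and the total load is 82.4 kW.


SHR = Q_sensible / Q_total
SHR = 67.7 / 82.4
SHR = 0.822

0.822


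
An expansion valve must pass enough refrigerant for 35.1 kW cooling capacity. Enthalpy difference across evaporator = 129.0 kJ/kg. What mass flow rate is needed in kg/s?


m_dot = Q / dh
m_dot = 35.1 / 129.0
m_dot = 0.2721 kg/s

0.2721


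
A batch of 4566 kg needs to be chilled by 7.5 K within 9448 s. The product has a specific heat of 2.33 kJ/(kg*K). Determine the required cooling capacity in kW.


Q = m * cp * dT / t
Q = 4566 * 2.33 * 7.5 / 9448
Q = 8.445 kW

8.445


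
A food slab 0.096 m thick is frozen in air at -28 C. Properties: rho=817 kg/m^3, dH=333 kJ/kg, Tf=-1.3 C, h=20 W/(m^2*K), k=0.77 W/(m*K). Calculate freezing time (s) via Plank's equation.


dT = -1.3 - (-28) = 26.7 K
term1 = a/(2h) = 0.096/(2*20) = 0.0024
term2 = a^2/(8k) = 0.096^2/(8*0.77) = 0.001496103896
t = rho*dH*1000/dT * (term1 + term2)
t = 817*333*1000/26.7 * (0.0024 + 0.001496103896)
t = 39700 s

39700


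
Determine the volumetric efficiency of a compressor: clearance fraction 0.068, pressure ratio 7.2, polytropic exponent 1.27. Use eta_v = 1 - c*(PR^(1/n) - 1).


PR^(1/n) = 7.2^(1/1.27) = 4.73222034
eta_v = 1 - 0.068 * (4.73222034 - 1)
eta_v = 0.7462

0.7462


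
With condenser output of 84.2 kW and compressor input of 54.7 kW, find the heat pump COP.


COP_hp = Q_cond / W
COP_hp = 84.2 / 54.7
COP_hp = 1.539

1.539


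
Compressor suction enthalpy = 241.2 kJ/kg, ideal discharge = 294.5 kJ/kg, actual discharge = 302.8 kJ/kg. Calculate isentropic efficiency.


dh_ideal = 294.5 - 241.2 = 53.3 kJ/kg
dh_actual = 302.8 - 241.2 = 61.6 kJ/kg
eta_s = dh_ideal / dh_actual = 53.3 / 61.6
eta_s = 0.8653

0.8653


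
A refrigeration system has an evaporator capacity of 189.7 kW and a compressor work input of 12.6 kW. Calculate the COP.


COP = Q_evap / W
COP = 189.7 / 12.6
COP = 15.056

15.056


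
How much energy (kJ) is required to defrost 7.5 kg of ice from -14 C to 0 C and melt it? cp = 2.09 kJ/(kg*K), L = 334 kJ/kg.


Sensible heat = cp * dT = 2.09 * 14 = 29.26 kJ/kg
Total per kg = 29.26 + 334 = 363.26 kJ/kg
Q = m * total = 7.5 * 363.26
Q = 2724.5 kJ

2724.5


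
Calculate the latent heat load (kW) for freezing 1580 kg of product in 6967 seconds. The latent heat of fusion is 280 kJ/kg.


Q_lat = m * h_fg / t
Q_lat = 1580 * 280 / 6967
Q_lat = 63.5 kW

63.5


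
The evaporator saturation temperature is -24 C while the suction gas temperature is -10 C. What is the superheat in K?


Superheat = T_suction - T_evap
Superheat = -10 - (-24)
Superheat = 14 K

14


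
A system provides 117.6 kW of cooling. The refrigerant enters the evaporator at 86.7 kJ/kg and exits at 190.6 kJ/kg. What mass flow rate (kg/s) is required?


dh = 190.6 - 86.7 = 103.9 kJ/kg
m_dot = Q / dh = 117.6 / 103.9 = 1.1319 kg/s

1.1319


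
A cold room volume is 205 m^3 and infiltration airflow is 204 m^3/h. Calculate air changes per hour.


ACH = flow / volume
ACH = 204 / 205
ACH = 0.995

0.995


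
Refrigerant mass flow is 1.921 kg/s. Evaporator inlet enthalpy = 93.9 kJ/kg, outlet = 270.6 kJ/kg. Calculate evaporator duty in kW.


dh = 270.6 - 93.9 = 176.7 kJ/kg
Q_evap = m_dot * dh = 1.921 * 176.7
Q_evap = 339.44 kW

339.44


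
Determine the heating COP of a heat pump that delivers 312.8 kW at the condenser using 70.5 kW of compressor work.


COP_hp = Q_cond / W
COP_hp = 312.8 / 70.5
COP_hp = 4.437

4.437


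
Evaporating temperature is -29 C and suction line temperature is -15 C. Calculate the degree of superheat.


Superheat = T_suction - T_evap
Superheat = -15 - (-29)
Superheat = 14 K

14


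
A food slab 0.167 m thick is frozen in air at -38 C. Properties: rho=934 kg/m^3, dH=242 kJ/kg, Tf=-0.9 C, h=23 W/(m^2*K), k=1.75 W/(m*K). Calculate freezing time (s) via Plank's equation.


dT = -0.9 - (-38) = 37.1 K
term1 = a/(2h) = 0.167/(2*23) = 0.003630434783
term2 = a^2/(8k) = 0.167^2/(8*1.75) = 0.001992071429
t = rho*dH*1000/dT * (term1 + term2)
t = 934*242*1000/37.1 * (0.003630434783 + 0.001992071429)
t = 34255 s

34255


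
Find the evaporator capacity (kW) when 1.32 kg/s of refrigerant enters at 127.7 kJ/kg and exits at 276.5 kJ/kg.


dh = 276.5 - 127.7 = 148.8 kJ/kg
Q_evap = m_dot * dh = 1.32 * 148.8
Q_evap = 196.42 kW

196.42


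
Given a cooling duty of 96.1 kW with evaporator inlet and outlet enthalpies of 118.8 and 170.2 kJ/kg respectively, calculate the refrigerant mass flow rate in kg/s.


dh = 170.2 - 118.8 = 51.4 kJ/kg
m_dot = Q / dh = 96.1 / 51.4 = 1.8696 kg/s

1.8696


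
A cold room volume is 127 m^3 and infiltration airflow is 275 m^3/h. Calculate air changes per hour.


ACH = flow / volume
ACH = 275 / 127
ACH = 2.165

2.165


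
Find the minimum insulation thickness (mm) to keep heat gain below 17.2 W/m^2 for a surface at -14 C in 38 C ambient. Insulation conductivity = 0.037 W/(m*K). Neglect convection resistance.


dT = 38 - (-14) = 52 K
thickness = k * dT / q_max * 1000
thickness = 0.037 * 52 / 17.2 * 1000
thickness = 111.9 mm

111.9


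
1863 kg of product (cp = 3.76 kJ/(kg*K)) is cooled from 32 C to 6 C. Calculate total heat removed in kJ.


dT = 32 - (6) = 26 K
Q = m * cp * dT = 1863 * 3.76 * 26
Q = 182127 kJ

182127


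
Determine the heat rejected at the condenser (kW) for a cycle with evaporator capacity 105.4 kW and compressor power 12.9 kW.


Q_cond = Q_evap + W
Q_cond = 105.4 + 12.9
Q_cond = 118.3 kW

118.3


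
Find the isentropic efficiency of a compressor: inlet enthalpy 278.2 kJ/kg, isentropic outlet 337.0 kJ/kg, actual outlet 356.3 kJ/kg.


dh_ideal = 337.0 - 278.2 = 58.8 kJ/kg
dh_actual = 356.3 - 278.2 = 78.1 kJ/kg
eta_s = dh_ideal / dh_actual = 58.8 / 78.1
eta_s = 0.7529

0.7529


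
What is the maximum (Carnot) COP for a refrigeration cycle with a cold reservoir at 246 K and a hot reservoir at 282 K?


dT = 282 - 246 = 36 K
COP_carnot = T_cold / dT = 246 / 36
COP_carnot = 6.833

6.833


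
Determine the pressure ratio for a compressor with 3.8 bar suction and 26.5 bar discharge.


PR = P_high / P_low
PR = 26.5 / 3.8
PR = 6.974

6.974


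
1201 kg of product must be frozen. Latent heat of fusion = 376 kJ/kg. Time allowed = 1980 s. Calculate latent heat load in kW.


Q_lat = m * h_fg / t
Q_lat = 1201 * 376 / 1980
Q_lat = 228.07 kW

228.07


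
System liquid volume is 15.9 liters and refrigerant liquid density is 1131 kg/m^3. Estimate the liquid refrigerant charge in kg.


Charge = V * rho / 1000
Charge = 15.9 * 1131 / 1000
Charge = 17.98 kg

17.98


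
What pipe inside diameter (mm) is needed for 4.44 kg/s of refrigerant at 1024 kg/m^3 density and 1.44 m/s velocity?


A = m_dot / (rho * v) = 4.44 / (1024 * 1.44) = 0.003011067708 m^2
d = sqrt(4*A/pi) * 1000
d = 61.9 mm

61.9


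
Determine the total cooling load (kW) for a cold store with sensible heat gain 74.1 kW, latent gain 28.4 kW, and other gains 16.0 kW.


Q_total = Q_s + Q_l + Q_misc
Q_total = 74.1 + 28.4 + 16.0
Q_total = 118.5 kW

118.5


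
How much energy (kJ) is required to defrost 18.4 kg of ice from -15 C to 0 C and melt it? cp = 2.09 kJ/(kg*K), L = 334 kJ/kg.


Sensible heat = cp * dT = 2.09 * 15 = 31.35 kJ/kg
Total per kg = 31.35 + 334 = 365.35 kJ/kg
Q = m * total = 18.4 * 365.35
Q = 6722.4 kJ

6722.4


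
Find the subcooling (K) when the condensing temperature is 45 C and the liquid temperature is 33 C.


Subcooling = T_cond - T_liquid
Subcooling = 45 - 33
Subcooling = 12 K

12


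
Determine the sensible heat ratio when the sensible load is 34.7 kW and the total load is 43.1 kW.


SHR = Q_sensible / Q_total
SHR = 34.7 / 43.1
SHR = 0.805

0.805


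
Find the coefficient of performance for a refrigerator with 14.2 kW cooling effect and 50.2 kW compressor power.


COP = Q_evap / W
COP = 14.2 / 50.2
COP = 0.283

0.283


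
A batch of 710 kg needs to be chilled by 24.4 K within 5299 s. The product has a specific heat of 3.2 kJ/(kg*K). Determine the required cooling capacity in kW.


Q = m * cp * dT / t
Q = 710 * 3.2 * 24.4 / 5299
Q = 10.462 kW

10.462


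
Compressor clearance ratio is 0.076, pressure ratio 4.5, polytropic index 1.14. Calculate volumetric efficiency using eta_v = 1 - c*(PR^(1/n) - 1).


PR^(1/n) = 4.5^(1/1.14) = 3.74104931
eta_v = 1 - 0.076 * (3.74104931 - 1)
eta_v = 0.7917

0.7917


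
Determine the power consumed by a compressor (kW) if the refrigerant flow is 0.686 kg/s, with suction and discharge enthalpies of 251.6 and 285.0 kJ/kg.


dh = 285.0 - 251.6 = 33.4 kJ/kg
W = m_dot * dh = 0.686 * 33.4 = 22.91 kW

22.91


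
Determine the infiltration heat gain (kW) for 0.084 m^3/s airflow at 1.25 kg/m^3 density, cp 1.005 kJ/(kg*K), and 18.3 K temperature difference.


Q = V_dot * rho * cp * dT
Q = 0.084 * 1.25 * 1.005 * 18.3
Q = 1.931 kW

1.931


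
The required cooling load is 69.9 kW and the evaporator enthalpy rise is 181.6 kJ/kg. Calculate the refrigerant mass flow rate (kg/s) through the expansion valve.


m_dot = Q / dh
m_dot = 69.9 / 181.6
m_dot = 0.3849 kg/s

0.3849


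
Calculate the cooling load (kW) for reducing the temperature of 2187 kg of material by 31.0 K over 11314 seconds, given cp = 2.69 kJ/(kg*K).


Q = m * cp * dT / t
Q = 2187 * 2.69 * 31.0 / 11314
Q = 16.119 kW

16.119


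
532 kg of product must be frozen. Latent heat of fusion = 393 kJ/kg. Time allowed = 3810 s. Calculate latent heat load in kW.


Q_lat = m * h_fg / t
Q_lat = 532 * 393 / 3810
Q_lat = 54.88 kW

54.88


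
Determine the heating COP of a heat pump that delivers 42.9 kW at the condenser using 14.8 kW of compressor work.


COP_hp = Q_cond / W
COP_hp = 42.9 / 14.8
COP_hp = 2.899

2.899


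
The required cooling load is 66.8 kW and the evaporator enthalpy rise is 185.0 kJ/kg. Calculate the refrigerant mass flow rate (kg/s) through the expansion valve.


m_dot = Q / dh
m_dot = 66.8 / 185.0
m_dot = 0.3611 kg/s

0.3611


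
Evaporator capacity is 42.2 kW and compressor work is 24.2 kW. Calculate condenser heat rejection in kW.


Q_cond = Q_evap + W
Q_cond = 42.2 + 24.2
Q_cond = 66.4 kW

66.4


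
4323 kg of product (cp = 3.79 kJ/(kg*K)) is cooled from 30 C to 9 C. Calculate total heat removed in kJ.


dT = 30 - (9) = 21 K
Q = m * cp * dT = 4323 * 3.79 * 21
Q = 344068 kJ

344068


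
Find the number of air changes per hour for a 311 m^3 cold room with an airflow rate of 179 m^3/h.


ACH = flow / volume
ACH = 179 / 311
ACH = 0.576

0.576


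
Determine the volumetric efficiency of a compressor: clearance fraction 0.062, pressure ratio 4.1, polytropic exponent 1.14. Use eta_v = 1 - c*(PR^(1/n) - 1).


PR^(1/n) = 4.1^(1/1.14) = 3.44770183
eta_v = 1 - 0.062 * (3.44770183 - 1)
eta_v = 0.8482

0.8482


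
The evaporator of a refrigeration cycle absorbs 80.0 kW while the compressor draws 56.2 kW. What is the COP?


COP = Q_evap / W
COP = 80.0 / 56.2
COP = 1.423

1.423


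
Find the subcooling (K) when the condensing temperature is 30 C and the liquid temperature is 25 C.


Subcooling = T_cond - T_liquid
Subcooling = 30 - 25
Subcooling = 5 K

5


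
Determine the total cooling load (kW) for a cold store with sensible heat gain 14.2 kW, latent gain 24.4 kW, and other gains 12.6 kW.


Q_total = Q_s + Q_l + Q_misc
Q_total = 14.2 + 24.4 + 12.6
Q_total = 51.2 kW

51.2


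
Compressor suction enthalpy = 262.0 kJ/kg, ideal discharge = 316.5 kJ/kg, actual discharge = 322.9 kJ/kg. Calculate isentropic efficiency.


dh_ideal = 316.5 - 262.0 = 54.5 kJ/kg
dh_actual = 322.9 - 262.0 = 60.9 kJ/kg
eta_s = dh_ideal / dh_actual = 54.5 / 60.9
eta_s = 0.8949

0.8949


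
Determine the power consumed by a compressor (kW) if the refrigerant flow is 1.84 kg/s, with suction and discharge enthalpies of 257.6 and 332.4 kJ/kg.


dh = 332.4 - 257.6 = 74.8 kJ/kg
W = m_dot * dh = 1.84 * 74.8 = 137.63 kW

137.63


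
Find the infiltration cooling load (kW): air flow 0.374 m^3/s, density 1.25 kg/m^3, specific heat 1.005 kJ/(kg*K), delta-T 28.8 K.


Q = V_dot * rho * cp * dT
Q = 0.374 * 1.25 * 1.005 * 28.8
Q = 13.531 kW

13.531


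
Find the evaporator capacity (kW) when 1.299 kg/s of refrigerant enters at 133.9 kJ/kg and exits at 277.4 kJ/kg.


dh = 277.4 - 133.9 = 143.5 kJ/kg
Q_evap = m_dot * dh = 1.299 * 143.5
Q_evap = 186.41 kW

186.41


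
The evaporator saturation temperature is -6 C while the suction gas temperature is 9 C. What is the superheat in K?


Superheat = T_suction - T_evap
Superheat = 9 - (-6)
Superheat = 15 K

15


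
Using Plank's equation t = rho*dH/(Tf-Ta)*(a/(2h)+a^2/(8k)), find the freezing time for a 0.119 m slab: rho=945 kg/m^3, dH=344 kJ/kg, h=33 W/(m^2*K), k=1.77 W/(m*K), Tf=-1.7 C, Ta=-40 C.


dT = -1.7 - (-40) = 38.3 K
term1 = a/(2h) = 0.119/(2*33) = 0.001803030303
term2 = a^2/(8k) = 0.119^2/(8*1.77) = 0.001000070621
t = rho*dH*1000/dT * (term1 + term2)
t = 945*344*1000/38.3 * (0.001803030303 + 0.001000070621)
t = 23792 s

23792


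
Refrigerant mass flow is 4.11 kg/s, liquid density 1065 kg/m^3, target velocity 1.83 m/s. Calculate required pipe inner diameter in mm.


A = m_dot / (rho * v) = 4.11 / (1065 * 1.83) = 0.00210882783 m^2
d = sqrt(4*A/pi) * 1000
d = 51.8 mm

51.8


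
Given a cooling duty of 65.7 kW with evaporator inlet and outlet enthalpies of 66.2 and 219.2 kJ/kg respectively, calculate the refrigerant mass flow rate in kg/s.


dh = 219.2 - 66.2 = 153.0 kJ/kg
m_dot = Q / dh = 65.7 / 153.0 = 0.4294 kg/s

0.4294


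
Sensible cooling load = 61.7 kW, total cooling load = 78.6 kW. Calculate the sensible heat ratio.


SHR = Q_sensible / Q_total
SHR = 61.7 / 78.6
SHR = 0.785

0.785


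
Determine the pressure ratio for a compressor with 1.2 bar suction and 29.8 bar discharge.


PR = P_high / P_low
PR = 29.8 / 1.2
PR = 24.833

24.833


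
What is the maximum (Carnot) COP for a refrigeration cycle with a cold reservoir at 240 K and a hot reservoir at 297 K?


dT = 297 - 240 = 57 K
COP_carnot = T_cold / dT = 240 / 57
COP_carnot = 4.211

4.211


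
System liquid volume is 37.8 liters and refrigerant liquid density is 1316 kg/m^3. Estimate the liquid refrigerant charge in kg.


Charge = V * rho / 1000
Charge = 37.8 * 1316 / 1000
Charge = 49.74 kg

49.74


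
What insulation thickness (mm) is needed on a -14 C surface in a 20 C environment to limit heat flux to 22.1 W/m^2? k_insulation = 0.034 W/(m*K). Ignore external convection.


dT = 20 - (-14) = 34 K
thickness = k * dT / q_max * 1000
thickness = 0.034 * 34 / 22.1 * 1000
thickness = 52.3 mm

52.3


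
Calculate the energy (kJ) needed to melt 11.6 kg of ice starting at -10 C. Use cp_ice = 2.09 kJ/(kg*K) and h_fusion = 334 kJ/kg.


Sensible heat = cp * dT = 2.09 * 10 = 20.9 kJ/kg
Total per kg = 20.9 + 334 = 354.9 kJ/kg
Q = m * total = 11.6 * 354.9
Q = 4116.8 kJ

4116.8


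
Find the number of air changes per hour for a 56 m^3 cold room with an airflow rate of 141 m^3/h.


ACH = flow / volume
ACH = 141 / 56
ACH = 2.518

2.518


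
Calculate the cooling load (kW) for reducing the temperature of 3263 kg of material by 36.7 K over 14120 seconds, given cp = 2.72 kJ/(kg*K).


Q = m * cp * dT / t
Q = 3263 * 2.72 * 36.7 / 14120
Q = 23.068 kW

23.068


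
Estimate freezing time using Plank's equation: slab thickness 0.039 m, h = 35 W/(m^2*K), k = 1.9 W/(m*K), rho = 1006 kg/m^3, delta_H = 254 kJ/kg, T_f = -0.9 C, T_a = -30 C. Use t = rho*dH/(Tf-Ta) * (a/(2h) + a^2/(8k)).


dT = -0.9 - (-30) = 29.1 K
term1 = a/(2h) = 0.039/(2*35) = 0.0005571428571
term2 = a^2/(8k) = 0.039^2/(8*1.9) = 0.0001000657895
t = rho*dH*1000/dT * (term1 + term2)
t = 1006*254*1000/29.1 * (0.0005571428571 + 0.0001000657895)
t = 5771 s

5771


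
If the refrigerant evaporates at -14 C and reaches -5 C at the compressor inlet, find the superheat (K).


Superheat = T_suction - T_evap
Superheat = -5 - (-14)
Superheat = 9 K

9


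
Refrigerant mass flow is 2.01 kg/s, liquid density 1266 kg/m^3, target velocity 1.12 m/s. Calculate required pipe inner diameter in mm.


A = m_dot / (rho * v) = 2.01 / (1266 * 1.12) = 0.001417569397 m^2
d = sqrt(4*A/pi) * 1000
d = 42.5 mm

42.5


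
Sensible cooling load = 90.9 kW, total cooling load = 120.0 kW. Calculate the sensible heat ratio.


SHR = Q_sensible / Q_total
SHR = 90.9 / 120.0
SHR = 0.758

0.758


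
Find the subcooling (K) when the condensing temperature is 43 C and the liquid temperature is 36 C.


Subcooling = T_cond - T_liquid
Subcooling = 43 - 36
Subcooling = 7 K

7


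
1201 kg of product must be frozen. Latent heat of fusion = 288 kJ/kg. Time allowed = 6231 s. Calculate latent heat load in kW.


Q_lat = m * h_fg / t
Q_lat = 1201 * 288 / 6231
Q_lat = 55.51 kW

55.51


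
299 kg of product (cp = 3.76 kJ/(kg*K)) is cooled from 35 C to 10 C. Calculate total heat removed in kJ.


dT = 35 - (10) = 25 K
Q = m * cp * dT = 299 * 3.76 * 25
Q = 28106 kJ

28106


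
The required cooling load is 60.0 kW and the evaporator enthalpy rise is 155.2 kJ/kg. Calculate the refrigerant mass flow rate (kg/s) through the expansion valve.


m_dot = Q / dh
m_dot = 60.0 / 155.2
m_dot = 0.3866 kg/s

0.3866


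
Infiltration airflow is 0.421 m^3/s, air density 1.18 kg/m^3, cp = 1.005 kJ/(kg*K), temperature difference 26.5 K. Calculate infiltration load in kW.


Q = V_dot * rho * cp * dT
Q = 0.421 * 1.18 * 1.005 * 26.5
Q = 13.23 kW

13.23


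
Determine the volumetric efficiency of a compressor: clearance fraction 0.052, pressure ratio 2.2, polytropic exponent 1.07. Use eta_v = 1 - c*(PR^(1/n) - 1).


PR^(1/n) = 2.2^(1/1.07) = 2.08939811
eta_v = 1 - 0.052 * (2.08939811 - 1)
eta_v = 0.9434

0.9434


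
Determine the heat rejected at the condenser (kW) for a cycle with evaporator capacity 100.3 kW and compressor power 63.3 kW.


Q_cond = Q_evap + W
Q_cond = 100.3 + 63.3
Q_cond = 163.6 kW

163.6


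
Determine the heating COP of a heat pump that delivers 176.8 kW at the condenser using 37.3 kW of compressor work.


COP_hp = Q_cond / W
COP_hp = 176.8 / 37.3
COP_hp = 4.74

4.74


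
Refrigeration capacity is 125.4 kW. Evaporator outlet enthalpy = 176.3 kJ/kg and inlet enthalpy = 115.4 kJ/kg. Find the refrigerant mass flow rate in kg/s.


dh = 176.3 - 115.4 = 60.9 kJ/kg
m_dot = Q / dh = 125.4 / 60.9 = 2.0591 kg/s

2.0591


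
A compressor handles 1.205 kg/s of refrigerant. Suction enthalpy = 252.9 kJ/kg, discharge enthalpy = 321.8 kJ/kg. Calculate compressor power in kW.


dh = 321.8 - 252.9 = 68.9 kJ/kg
W = m_dot * dh = 1.205 * 68.9 = 83.02 kW

83.02


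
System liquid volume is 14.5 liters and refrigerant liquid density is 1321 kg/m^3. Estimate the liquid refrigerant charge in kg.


Charge = V * rho / 1000
Charge = 14.5 * 1321 / 1000
Charge = 19.15 kg

19.15


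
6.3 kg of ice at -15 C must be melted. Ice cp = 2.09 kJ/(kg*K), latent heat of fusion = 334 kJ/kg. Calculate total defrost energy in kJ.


Sensible heat = cp * dT = 2.09 * 15 = 31.35 kJ/kg
Total per kg = 31.35 + 334 = 365.35 kJ/kg
Q = m * total = 6.3 * 365.35
Q = 2301.7 kJ

2301.7


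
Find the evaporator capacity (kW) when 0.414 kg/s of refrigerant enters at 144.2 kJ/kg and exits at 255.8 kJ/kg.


dh = 255.8 - 144.2 = 111.6 kJ/kg
Q_evap = m_dot * dh = 0.414 * 111.6
Q_evap = 46.2 kW

46.2


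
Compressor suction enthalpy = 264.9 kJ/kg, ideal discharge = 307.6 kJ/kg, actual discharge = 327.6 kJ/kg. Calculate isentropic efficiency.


dh_ideal = 307.6 - 264.9 = 42.7 kJ/kg
dh_actual = 327.6 - 264.9 = 62.7 kJ/kg
eta_s = dh_ideal / dh_actual = 42.7 / 62.7
eta_s = 0.681

0.681


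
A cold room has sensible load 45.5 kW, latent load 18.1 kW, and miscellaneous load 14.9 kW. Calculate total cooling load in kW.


Q_total = Q_s + Q_l + Q_misc
Q_total = 45.5 + 18.1 + 14.9
Q_total = 78.5 kW

78.5


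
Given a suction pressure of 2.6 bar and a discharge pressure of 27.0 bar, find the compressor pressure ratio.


PR = P_high / P_low
PR = 27.0 / 2.6
PR = 10.385

10.385


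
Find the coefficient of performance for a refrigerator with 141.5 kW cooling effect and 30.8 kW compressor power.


COP = Q_evap / W
COP = 141.5 / 30.8
COP = 4.594

4.594


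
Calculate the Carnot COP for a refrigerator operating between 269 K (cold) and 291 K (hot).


dT = 291 - 269 = 22 K
COP_carnot = T_cold / dT = 269 / 22
COP_carnot = 12.227

12.227


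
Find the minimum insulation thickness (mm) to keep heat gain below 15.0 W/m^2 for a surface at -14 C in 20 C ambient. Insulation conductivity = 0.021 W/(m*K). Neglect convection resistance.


dT = 20 - (-14) = 34 K
thickness = k * dT / q_max * 1000
thickness = 0.021 * 34 / 15.0 * 1000
thickness = 47.6 mm

47.6


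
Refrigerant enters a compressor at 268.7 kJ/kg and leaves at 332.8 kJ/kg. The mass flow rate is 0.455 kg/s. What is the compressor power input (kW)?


dh = 332.8 - 268.7 = 64.1 kJ/kg
W = m_dot * dh = 0.455 * 64.1 = 29.17 kW

29.17


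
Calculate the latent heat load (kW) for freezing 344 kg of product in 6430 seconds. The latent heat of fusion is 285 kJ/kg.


Q_lat = m * h_fg / t
Q_lat = 344 * 285 / 6430
Q_lat = 15.25 kW

15.25


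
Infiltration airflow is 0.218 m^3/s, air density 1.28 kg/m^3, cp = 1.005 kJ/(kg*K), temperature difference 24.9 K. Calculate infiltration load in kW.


Q = V_dot * rho * cp * dT
Q = 0.218 * 1.28 * 1.005 * 24.9
Q = 6.983 kW

6.983


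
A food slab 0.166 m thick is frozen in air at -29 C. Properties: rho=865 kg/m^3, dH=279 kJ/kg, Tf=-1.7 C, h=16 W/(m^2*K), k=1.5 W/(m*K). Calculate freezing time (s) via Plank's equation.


dT = -1.7 - (-29) = 27.3 K
term1 = a/(2h) = 0.166/(2*16) = 0.0051875
term2 = a^2/(8k) = 0.166^2/(8*1.5) = 0.002296333333
t = rho*dH*1000/dT * (term1 + term2)
t = 865*279*1000/27.3 * (0.0051875 + 0.002296333333)
t = 66158 s

66158


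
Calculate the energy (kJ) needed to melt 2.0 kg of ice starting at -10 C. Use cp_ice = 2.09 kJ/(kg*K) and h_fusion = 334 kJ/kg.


Sensible heat = cp * dT = 2.09 * 10 = 20.9 kJ/kg
Total per kg = 20.9 + 334 = 354.9 kJ/kg
Q = m * total = 2.0 * 354.9
Q = 709.8 kJ

709.8


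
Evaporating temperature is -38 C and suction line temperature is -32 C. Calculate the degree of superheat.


Superheat = T_suction - T_evap
Superheat = -32 - (-38)
Superheat = 6 K

6


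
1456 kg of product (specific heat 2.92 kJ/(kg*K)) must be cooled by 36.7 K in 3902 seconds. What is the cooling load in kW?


Q = m * cp * dT / t
Q = 1456 * 2.92 * 36.7 / 3902
Q = 39.987 kW

39.987


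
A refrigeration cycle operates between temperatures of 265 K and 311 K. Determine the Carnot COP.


dT = 311 - 265 = 46 K
COP_carnot = T_cold / dT = 265 / 46
COP_carnot = 5.761

5.761


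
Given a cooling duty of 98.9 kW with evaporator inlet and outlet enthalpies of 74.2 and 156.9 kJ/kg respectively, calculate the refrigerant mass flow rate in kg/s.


dh = 156.9 - 74.2 = 82.7 kJ/kg
m_dot = Q / dh = 98.9 / 82.7 = 1.1959 kg/s

1.1959


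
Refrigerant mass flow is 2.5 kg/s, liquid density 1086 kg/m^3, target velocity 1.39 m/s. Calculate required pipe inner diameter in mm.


A = m_dot / (rho * v) = 2.5 / (1086 * 1.39) = 0.001656133657 m^2
d = sqrt(4*A/pi) * 1000
d = 45.9 mm

45.9


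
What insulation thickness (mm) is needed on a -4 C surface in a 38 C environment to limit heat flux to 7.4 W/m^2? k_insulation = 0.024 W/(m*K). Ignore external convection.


dT = 38 - (-4) = 42 K
thickness = k * dT / q_max * 1000
thickness = 0.024 * 42 / 7.4 * 1000
thickness = 136.2 mm

136.2


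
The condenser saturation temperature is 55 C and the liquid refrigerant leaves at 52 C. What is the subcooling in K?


Subcooling = T_cond - T_liquid
Subcooling = 55 - 52
Subcooling = 3 K

3


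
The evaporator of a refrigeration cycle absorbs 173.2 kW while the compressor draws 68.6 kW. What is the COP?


COP = Q_evap / W
COP = 173.2 / 68.6
COP = 2.525

2.525


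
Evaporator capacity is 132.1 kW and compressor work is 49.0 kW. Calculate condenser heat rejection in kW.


Q_cond = Q_evap + W
Q_cond = 132.1 + 49.0
Q_cond = 181.1 kW

181.1


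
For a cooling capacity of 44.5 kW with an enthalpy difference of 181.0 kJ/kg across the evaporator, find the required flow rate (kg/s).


m_dot = Q / dh
m_dot = 44.5 / 181.0
m_dot = 0.2459 kg/s

0.2459


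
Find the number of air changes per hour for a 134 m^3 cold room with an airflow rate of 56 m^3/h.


ACH = flow / volume
ACH = 56 / 134
ACH = 0.418

0.418


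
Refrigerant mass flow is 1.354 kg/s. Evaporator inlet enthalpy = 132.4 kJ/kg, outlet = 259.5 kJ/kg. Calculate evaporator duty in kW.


dh = 259.5 - 132.4 = 127.1 kJ/kg
Q_evap = m_dot * dh = 1.354 * 127.1
Q_evap = 172.09 kW

172.09


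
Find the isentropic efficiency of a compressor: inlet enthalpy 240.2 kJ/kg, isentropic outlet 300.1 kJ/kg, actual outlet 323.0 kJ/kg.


dh_ideal = 300.1 - 240.2 = 59.9 kJ/kg
dh_actual = 323.0 - 240.2 = 82.8 kJ/kg
eta_s = dh_ideal / dh_actual = 59.9 / 82.8
eta_s = 0.7234

0.7234


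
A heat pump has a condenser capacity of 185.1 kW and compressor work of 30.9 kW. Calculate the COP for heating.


COP_hp = Q_cond / W
COP_hp = 185.1 / 30.9
COP_hp = 5.99

5.99


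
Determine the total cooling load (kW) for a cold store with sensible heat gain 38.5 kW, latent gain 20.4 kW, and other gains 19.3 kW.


Q_total = Q_s + Q_l + Q_misc
Q_total = 38.5 + 20.4 + 19.3
Q_total = 78.2 kW

78.2


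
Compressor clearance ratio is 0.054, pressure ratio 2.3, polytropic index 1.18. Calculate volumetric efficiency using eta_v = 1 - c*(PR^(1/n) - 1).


PR^(1/n) = 2.3^(1/1.18) = 2.0255782
eta_v = 1 - 0.054 * (2.0255782 - 1)
eta_v = 0.9446

0.9446


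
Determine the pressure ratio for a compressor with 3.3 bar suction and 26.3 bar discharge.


PR = P_high / P_low
PR = 26.3 / 3.3
PR = 7.97

7.97


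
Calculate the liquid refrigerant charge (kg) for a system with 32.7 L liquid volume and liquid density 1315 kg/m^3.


Charge = V * rho / 1000
Charge = 32.7 * 1315 / 1000
Charge = 43.0 kg

43.0


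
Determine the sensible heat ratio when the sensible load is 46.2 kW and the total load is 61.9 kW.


SHR = Q_sensible / Q_total
SHR = 46.2 / 61.9
SHR = 0.746

0.746


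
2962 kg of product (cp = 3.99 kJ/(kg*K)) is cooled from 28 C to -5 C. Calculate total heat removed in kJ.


dT = 28 - (-5) = 33 K
Q = m * cp * dT = 2962 * 3.99 * 33
Q = 390007 kJ

390007


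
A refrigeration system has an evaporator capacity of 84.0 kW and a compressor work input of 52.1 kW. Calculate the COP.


COP = Q_evap / W
COP = 84.0 / 52.1
COP = 1.612

1.612


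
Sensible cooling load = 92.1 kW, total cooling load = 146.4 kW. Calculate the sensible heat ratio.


SHR = Q_sensible / Q_total
SHR = 92.1 / 146.4
SHR = 0.629

0.629


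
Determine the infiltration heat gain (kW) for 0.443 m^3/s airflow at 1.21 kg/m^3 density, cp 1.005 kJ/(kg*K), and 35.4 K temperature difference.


Q = V_dot * rho * cp * dT
Q = 0.443 * 1.21 * 1.005 * 35.4
Q = 19.07 kW

19.07


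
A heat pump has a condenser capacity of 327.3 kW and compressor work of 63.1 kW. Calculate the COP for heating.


COP_hp = Q_cond / W
COP_hp = 327.3 / 63.1
COP_hp = 5.187

5.187


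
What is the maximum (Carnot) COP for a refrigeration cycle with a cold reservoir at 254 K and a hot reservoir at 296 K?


dT = 296 - 254 = 42 K
COP_carnot = T_cold / dT = 254 / 42
COP_carnot = 6.048

6.048


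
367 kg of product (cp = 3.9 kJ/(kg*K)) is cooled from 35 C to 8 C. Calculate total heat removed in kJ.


dT = 35 - (8) = 27 K
Q = m * cp * dT = 367 * 3.9 * 27
Q = 38645 kJ

38645


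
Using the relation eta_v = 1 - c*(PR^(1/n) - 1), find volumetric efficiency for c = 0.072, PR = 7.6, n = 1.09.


PR^(1/n) = 7.6^(1/1.09) = 6.42814796
eta_v = 1 - 0.072 * (6.42814796 - 1)
eta_v = 0.6092

0.6092


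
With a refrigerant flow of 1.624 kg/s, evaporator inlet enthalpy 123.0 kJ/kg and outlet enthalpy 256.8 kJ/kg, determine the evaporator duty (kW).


dh = 256.8 - 123.0 = 133.8 kJ/kg
Q_evap = m_dot * dh = 1.624 * 133.8
Q_evap = 217.29 kW

217.29
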